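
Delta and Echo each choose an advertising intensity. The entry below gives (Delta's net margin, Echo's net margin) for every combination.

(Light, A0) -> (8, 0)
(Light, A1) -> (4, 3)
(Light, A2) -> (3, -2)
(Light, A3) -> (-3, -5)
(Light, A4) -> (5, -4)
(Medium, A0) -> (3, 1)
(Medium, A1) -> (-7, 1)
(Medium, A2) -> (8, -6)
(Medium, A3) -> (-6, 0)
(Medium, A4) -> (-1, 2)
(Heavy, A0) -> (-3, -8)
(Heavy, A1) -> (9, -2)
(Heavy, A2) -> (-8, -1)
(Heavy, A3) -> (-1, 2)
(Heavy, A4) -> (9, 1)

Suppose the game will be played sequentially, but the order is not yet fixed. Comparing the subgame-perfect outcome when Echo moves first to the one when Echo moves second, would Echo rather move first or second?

second

If Delta leads: Echo's best replies are Light→A1, Medium→A4, Heavy→A3; Delta's induced payoffs 4, -1, -1; outcome (Light, A1), payoffs (4, 3).
If Echo leads: Delta's best replies are A0→Light, A1→Heavy, A2→Medium, A3→Heavy, A4→Heavy; Echo's induced payoffs 0, -2, -6, 2, 1; outcome (Heavy, A3), payoffs (-1, 2).
Echo gets 2 moving first and 3 moving second, so Echo prefers to move second.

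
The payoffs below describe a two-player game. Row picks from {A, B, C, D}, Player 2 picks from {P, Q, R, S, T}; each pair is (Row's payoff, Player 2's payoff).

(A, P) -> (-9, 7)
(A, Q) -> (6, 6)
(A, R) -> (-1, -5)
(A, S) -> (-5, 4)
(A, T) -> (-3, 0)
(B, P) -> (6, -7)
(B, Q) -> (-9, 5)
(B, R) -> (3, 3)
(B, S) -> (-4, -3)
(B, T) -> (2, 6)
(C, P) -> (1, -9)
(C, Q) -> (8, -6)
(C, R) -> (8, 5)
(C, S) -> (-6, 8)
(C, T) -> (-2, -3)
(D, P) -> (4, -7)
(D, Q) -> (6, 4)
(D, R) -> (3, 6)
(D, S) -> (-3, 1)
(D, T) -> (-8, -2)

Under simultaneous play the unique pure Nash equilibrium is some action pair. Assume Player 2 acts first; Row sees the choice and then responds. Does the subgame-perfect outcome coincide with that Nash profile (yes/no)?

Row best-responds to each possible Player 2 move:
- P → Row plays B (best of -9, 6, 1, 4); Player 2 gets -7.
- Q → Row plays C (best of 6, -9, 8, 6); Player 2 gets -6.
- R → Row plays C (best of -1, 3, 8, 3); Player 2 gets 5.
- S → Row plays D (best of -5, -4, -6, -3); Player 2 gets 1.
- T → Row plays B (best of -3, 2, -2, -8); Player 2 gets 6.
Among -7, -6, 5, 1, 6, the best is 6 at T. Subgame-perfect outcome: (B, T) with payoffs (2, 6).
For the simultaneous game, intersect best replies.
Row's best replies: P→B; Q→C; R→C; S→D; T→B.
Player 2's best replies: A→P; B→T; C→S; D→R.
The unique mutual best reply is (B, T), giving (2, 6).
Sequential outcome (B, T) coincides with the Nash profile (B, T).

yes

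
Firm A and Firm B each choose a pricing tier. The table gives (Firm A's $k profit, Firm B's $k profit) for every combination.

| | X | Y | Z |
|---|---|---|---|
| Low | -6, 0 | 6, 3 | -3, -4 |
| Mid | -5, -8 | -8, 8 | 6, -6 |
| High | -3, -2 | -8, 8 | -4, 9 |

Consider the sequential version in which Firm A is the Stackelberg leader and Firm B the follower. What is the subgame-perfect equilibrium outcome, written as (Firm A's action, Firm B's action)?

(Low, Y)

Backward induction with Firm A moving first.
- Low: BR = Y, leader payoff 6.
- Mid: BR = Y, leader payoff -8.
- High: BR = Z, leader payoff -4.
Among 6, -8, -4, the best is 6 at Low. Subgame-perfect outcome: (Low, Y) with payoffs (6, 3).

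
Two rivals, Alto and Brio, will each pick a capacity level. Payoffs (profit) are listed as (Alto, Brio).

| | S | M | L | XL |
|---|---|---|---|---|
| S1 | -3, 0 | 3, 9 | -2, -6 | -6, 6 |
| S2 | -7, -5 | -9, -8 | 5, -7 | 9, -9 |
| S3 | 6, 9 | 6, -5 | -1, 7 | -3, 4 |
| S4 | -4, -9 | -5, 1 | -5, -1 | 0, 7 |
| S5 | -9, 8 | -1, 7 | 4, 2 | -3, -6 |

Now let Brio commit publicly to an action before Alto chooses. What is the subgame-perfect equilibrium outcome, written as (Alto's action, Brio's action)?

(S3, S)

Work backward from Alto's decision.
- S: BR = S3, leader payoff 9.
- M: BR = S3, leader payoff -5.
- L: BR = S2, leader payoff -7.
- XL: BR = S2, leader payoff -9.
Among 9, -5, -7, -9, the best is 9 at S. Subgame-perfect outcome: (S3, S) with payoffs (6, 9).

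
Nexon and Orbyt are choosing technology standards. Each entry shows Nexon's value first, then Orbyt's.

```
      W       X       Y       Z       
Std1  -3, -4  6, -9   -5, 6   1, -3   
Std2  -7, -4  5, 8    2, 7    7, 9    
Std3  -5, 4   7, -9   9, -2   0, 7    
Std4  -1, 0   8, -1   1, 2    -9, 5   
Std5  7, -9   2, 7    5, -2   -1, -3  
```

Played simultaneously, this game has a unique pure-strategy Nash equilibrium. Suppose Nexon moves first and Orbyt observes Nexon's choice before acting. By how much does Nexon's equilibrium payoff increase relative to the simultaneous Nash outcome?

Work backward from Orbyt's decision.
- Std1: Orbyt compares -4, -9, 6, -3 and picks Y; Nexon would get -5.
- Std2: Orbyt compares -4, 8, 7, 9 and picks Z; Nexon would get 7.
- Std3: Orbyt compares 4, -9, -2, 7 and picks Z; Nexon would get 0.
- Std4: Orbyt compares 0, -1, 2, 5 and picks Z; Nexon would get -9.
- Std5: Orbyt compares -9, 7, -2, -3 and picks X; Nexon would get 2.
Among -5, 7, 0, -9, 2, the best is 7 at Std2. Subgame-perfect outcome: (Std2, Z) with payoffs (7, 9).
Under simultaneous play:
Nexon's best replies: W→Std5; X→Std4; Y→Std3; Z→Std2.
Orbyt's best replies: Std1→Y; Std2→Z; Std3→Z; Std4→Z; Std5→X.
Only (Std2, Z) has each player best-responding; Nash payoffs (7, 9).
Nexon's commitment gain: 7 − 7 = 0.

0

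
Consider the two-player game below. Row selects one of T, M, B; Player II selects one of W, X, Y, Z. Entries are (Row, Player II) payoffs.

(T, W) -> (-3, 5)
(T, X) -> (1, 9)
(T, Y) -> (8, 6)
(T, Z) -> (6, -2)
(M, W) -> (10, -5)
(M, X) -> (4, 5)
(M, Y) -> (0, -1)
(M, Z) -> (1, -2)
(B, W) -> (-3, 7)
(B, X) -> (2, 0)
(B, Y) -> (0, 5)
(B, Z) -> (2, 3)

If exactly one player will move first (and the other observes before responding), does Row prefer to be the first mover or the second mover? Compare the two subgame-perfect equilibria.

If Row leads: Player II's best replies are T→X, M→X, B→W; Row's induced payoffs 1, 4, -3; outcome (M, X), payoffs (4, 5).
If Player II leads: Row's best replies are W→M, X→M, Y→T, Z→T; Player II's induced payoffs -5, 5, 6, -2; outcome (T, Y), payoffs (8, 6).
Row gets 4 moving first and 8 moving second, so Row prefers to move second.

second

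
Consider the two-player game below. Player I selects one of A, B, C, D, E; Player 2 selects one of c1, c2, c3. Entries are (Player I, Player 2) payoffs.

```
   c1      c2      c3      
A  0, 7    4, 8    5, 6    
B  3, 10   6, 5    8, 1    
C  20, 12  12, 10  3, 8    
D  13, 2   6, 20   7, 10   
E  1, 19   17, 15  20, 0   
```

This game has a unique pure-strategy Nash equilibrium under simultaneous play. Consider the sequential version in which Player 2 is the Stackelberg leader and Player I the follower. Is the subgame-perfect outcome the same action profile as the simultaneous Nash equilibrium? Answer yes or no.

Solve by backward induction (Player 2 leads).
- c1 → Player I plays C (best of 0, 3, 20, 13, 1); Player 2 gets 12.
- c2 → Player I plays E (best of 4, 6, 12, 6, 17); Player 2 gets 15.
- c3 → Player I plays E (best of 5, 8, 3, 7, 20); Player 2 gets 0.
Among 12, 15, 0, the best is 15 at c2. Subgame-perfect outcome: (E, c2) with payoffs (17, 15).
Now find the simultaneous Nash equilibrium.
Player I's best replies: c1→C; c2→E; c3→E.
Player 2's best replies: A→c2; B→c1; C→c1; D→c2; E→c1.
The unique mutual best reply is (C, c1), giving (20, 12).
Sequential outcome (E, c2) differs from the Nash profile (C, c1).

no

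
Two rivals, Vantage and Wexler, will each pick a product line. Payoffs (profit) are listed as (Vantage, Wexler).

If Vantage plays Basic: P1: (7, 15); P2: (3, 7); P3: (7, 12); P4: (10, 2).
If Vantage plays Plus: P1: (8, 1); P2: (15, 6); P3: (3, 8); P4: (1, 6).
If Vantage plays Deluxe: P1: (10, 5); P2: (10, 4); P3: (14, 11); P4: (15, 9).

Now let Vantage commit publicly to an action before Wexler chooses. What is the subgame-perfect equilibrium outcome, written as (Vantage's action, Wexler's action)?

Backward induction with Vantage moving first.
- Basic: BR = P1, leader payoff 7.
- Plus: BR = P3, leader payoff 3.
- Deluxe: BR = P3, leader payoff 14.
Vantage's induced payoffs are 7, 3, 14, so Vantage commits to Deluxe. Subgame-perfect outcome: (Deluxe, P3) with payoffs (14, 11).

(Deluxe, P3)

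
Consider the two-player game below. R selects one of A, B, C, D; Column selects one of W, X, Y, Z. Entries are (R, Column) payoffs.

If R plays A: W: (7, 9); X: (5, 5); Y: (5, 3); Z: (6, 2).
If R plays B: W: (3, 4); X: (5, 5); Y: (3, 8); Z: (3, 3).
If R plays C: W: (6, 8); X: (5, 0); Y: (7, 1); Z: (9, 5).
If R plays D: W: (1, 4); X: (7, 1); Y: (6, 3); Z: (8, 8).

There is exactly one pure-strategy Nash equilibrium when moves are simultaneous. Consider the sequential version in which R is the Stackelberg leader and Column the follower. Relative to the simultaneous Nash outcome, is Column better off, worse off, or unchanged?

worse off

Column best-responds to each possible R move:
- A: Column compares 9, 5, 3, 2 and picks W; R would get 7.
- B: Column compares 4, 5, 8, 3 and picks Y; R would get 3.
- C: Column compares 8, 0, 1, 5 and picks W; R would get 6.
- D: Column compares 4, 1, 3, 8 and picks Z; R would get 8.
R's induced payoffs are 7, 3, 6, 8, so R commits to D. Subgame-perfect outcome: (D, Z) with payoffs (8, 8).
Now find the simultaneous Nash equilibrium.
R's best replies: W→A; X→D; Y→C; Z→C.
Column's best replies: A→W; B→Y; C→W; D→Z.
Only (A, W) has each player best-responding; Nash payoffs (7, 9).
Column earns 8 sequentially versus 9 at the Nash outcome: worse off.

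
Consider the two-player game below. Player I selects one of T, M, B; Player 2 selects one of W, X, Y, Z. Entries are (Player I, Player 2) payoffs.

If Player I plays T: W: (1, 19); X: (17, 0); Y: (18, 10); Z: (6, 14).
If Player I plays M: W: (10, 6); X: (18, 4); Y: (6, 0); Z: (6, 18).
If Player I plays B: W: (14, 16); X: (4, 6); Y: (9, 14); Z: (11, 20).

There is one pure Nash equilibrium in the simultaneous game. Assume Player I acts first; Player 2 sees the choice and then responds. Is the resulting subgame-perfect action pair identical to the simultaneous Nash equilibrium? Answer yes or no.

yes

Work backward from Player 2's decision.
- T → Player 2 plays W (best of 19, 0, 10, 14); Player I gets 1.
- M → Player 2 plays Z (best of 6, 4, 0, 18); Player I gets 6.
- B → Player 2 plays Z (best of 16, 6, 14, 20); Player I gets 11.
Maximizing over 1, 6, 11, Player I chooses B. Subgame-perfect outcome: (B, Z) with payoffs (11, 20).
Now find the simultaneous Nash equilibrium.
Player I's best replies: W→B; X→M; Y→T; Z→B.
Player 2's best replies: T→W; M→Z; B→Z.
Only (B, Z) has each player best-responding; Nash payoffs (11, 20).
Sequential outcome (B, Z) coincides with the Nash profile (B, Z).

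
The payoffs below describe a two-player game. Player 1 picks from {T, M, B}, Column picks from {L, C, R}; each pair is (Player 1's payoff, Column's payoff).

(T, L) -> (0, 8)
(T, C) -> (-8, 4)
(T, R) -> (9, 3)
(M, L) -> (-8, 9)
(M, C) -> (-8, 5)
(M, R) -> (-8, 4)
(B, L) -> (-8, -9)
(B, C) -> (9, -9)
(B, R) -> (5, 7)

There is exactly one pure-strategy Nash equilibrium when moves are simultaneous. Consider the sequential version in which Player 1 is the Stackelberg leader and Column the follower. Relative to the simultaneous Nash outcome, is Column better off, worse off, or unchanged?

Solve by backward induction (Player 1 leads).
- T → Column plays L (best of 8, 4, 3); Player 1 gets 0.
- M → Column plays L (best of 9, 5, 4); Player 1 gets -8.
- B → Column plays R (best of -9, -9, 7); Player 1 gets 5.
Player 1's induced payoffs are 0, -8, 5, so Player 1 commits to B. Subgame-perfect outcome: (B, R) with payoffs (5, 7).
Now find the simultaneous Nash equilibrium.
Player 1's best replies: L→T; C→B; R→T.
Column's best replies: T→L; M→L; B→R.
The unique mutual best reply is (T, L), giving (0, 8).
Column earns 7 sequentially versus 8 at the Nash outcome: worse off.

worse off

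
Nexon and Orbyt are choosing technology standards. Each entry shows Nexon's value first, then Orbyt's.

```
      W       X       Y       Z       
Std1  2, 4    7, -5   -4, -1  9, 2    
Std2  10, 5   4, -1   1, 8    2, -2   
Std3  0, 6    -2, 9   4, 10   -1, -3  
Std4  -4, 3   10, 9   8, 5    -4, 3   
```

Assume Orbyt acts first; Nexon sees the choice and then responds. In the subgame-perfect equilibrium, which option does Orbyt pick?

X

Work backward from Nexon's decision.
- W → Nexon plays Std2 (best of 2, 10, 0, -4); Orbyt gets 5.
- X → Nexon plays Std4 (best of 7, 4, -2, 10); Orbyt gets 9.
- Y → Nexon plays Std4 (best of -4, 1, 4, 8); Orbyt gets 5.
- Z → Nexon plays Std1 (best of 9, 2, -1, -4); Orbyt gets 2.
Among 5, 9, 5, 2, the best is 9 at X. Subgame-perfect outcome: (Std4, X) with payoffs (10, 9).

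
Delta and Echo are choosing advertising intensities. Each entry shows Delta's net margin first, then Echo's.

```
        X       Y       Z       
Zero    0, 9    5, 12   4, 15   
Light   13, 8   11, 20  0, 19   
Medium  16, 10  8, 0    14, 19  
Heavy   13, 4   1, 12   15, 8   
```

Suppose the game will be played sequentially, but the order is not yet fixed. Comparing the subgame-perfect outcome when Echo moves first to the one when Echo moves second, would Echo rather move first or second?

first

If Delta leads: Echo's best replies are Zero→Z, Light→Y, Medium→Z, Heavy→Y; Delta's induced payoffs 4, 11, 14, 1; outcome (Medium, Z), payoffs (14, 19).
If Echo leads: Delta's best replies are X→Medium, Y→Light, Z→Heavy; Echo's induced payoffs 10, 20, 8; outcome (Light, Y), payoffs (11, 20).
Echo gets 20 moving first and 19 moving second, so Echo prefers to move first.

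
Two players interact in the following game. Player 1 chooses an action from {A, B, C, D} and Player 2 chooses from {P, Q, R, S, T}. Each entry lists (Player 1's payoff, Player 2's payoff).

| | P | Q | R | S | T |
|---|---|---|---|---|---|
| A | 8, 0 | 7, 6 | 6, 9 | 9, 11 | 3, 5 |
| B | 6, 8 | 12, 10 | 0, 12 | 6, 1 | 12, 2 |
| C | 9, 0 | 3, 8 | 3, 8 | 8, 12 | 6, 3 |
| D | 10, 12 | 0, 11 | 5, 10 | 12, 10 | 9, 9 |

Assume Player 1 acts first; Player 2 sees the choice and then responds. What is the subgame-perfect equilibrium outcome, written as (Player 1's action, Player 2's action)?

(D, P)

Backward induction with Player 1 moving first.
- A: BR = S, leader payoff 9.
- B: BR = R, leader payoff 0.
- C: BR = S, leader payoff 8.
- D: BR = P, leader payoff 10.
Maximizing over 9, 0, 8, 10, Player 1 chooses D. Subgame-perfect outcome: (D, P) with payoffs (10, 12).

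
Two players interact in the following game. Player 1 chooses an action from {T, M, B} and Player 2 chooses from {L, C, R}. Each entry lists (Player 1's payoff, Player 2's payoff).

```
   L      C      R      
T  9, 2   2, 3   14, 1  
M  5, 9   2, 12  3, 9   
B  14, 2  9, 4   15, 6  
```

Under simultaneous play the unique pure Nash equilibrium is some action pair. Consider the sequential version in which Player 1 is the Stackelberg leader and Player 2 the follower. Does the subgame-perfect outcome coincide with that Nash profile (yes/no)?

yes

Backward induction with Player 1 moving first.
- T: Player 2 compares 2, 3, 1 and picks C; Player 1 would get 2.
- M: Player 2 compares 9, 12, 9 and picks C; Player 1 would get 2.
- B: Player 2 compares 2, 4, 6 and picks R; Player 1 would get 15.
Among 2, 2, 15, the best is 15 at B. Subgame-perfect outcome: (B, R) with payoffs (15, 6).
Under simultaneous play:
Player 1's best replies: L→B; C→B; R→B.
Player 2's best replies: T→C; M→C; B→R.
The unique mutual best reply is (B, R), giving (15, 6).
Sequential outcome (B, R) coincides with the Nash profile (B, R).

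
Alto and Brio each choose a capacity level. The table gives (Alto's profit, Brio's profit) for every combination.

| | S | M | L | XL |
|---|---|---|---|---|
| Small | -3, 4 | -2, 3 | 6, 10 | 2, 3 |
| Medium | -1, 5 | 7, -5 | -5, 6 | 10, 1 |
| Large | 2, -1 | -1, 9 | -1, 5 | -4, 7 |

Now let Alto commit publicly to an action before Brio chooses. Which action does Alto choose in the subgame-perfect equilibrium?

Small

Brio best-responds to each possible Alto move:
- Small → Brio plays L (best of 4, 3, 10, 3); Alto gets 6.
- Medium → Brio plays L (best of 5, -5, 6, 1); Alto gets -5.
- Large → Brio plays M (best of -1, 9, 5, 7); Alto gets -1.
Maximizing over 6, -5, -1, Alto chooses Small. Subgame-perfect outcome: (Small, L) with payoffs (6, 10).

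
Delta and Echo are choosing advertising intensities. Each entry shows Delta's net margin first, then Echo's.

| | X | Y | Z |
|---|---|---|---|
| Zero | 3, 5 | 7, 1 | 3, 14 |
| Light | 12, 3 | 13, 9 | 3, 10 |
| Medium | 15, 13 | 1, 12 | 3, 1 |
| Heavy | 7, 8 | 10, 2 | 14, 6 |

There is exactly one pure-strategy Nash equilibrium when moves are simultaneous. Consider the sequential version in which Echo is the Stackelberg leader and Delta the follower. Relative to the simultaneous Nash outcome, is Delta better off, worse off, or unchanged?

unchanged

Delta best-responds to each possible Echo move:
- X → Delta plays Medium (best of 3, 12, 15, 7); Echo gets 13.
- Y → Delta plays Light (best of 7, 13, 1, 10); Echo gets 9.
- Z → Delta plays Heavy (best of 3, 3, 3, 14); Echo gets 6.
Among 13, 9, 6, the best is 13 at X. Subgame-perfect outcome: (Medium, X) with payoffs (15, 13).
Now find the simultaneous Nash equilibrium.
Delta's best replies: X→Medium; Y→Light; Z→Heavy.
Echo's best replies: Zero→Z; Light→Z; Medium→X; Heavy→X.
The unique mutual best reply is (Medium, X), giving (15, 13).
Delta earns 15 sequentially versus 15 at the Nash outcome: unchanged.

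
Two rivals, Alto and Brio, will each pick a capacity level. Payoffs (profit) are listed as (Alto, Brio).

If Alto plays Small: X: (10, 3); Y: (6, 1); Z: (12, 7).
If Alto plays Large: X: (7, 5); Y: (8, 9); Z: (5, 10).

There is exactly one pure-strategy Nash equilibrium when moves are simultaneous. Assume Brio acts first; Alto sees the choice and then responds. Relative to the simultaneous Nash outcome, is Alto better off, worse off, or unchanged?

worse off

Alto best-responds to each possible Brio move:
- X: BR = Small, leader payoff 3.
- Y: BR = Large, leader payoff 9.
- Z: BR = Small, leader payoff 7.
Brio's induced payoffs are 3, 9, 7, so Brio commits to Y. Subgame-perfect outcome: (Large, Y) with payoffs (8, 9).
For the simultaneous game, intersect best replies.
Alto's best replies: X→Small; Y→Large; Z→Small.
Brio's best replies: Small→Z; Large→Z.
Only (Small, Z) has each player best-responding; Nash payoffs (12, 7).
Alto earns 8 sequentially versus 12 at the Nash outcome: worse off.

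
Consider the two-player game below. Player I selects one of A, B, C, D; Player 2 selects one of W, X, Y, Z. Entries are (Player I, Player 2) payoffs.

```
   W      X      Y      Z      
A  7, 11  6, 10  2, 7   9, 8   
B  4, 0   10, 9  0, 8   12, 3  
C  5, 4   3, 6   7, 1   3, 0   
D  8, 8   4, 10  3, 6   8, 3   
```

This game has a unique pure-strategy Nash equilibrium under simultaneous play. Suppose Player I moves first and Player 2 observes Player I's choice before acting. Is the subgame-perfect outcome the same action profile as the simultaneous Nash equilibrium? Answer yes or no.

yes

Work backward from Player 2's decision.
- A: Player 2 compares 11, 10, 7, 8 and picks W; Player I would get 7.
- B: Player 2 compares 0, 9, 8, 3 and picks X; Player I would get 10.
- C: Player 2 compares 4, 6, 1, 0 and picks X; Player I would get 3.
- D: Player 2 compares 8, 10, 6, 3 and picks X; Player I would get 4.
Maximizing over 7, 10, 3, 4, Player I chooses B. Subgame-perfect outcome: (B, X) with payoffs (10, 9).
For the simultaneous game, intersect best replies.
Player I's best replies: W→D; X→B; Y→C; Z→B.
Player 2's best replies: A→W; B→X; C→X; D→X.
Only (B, X) has each player best-responding; Nash payoffs (10, 9).
Sequential outcome (B, X) coincides with the Nash profile (B, X).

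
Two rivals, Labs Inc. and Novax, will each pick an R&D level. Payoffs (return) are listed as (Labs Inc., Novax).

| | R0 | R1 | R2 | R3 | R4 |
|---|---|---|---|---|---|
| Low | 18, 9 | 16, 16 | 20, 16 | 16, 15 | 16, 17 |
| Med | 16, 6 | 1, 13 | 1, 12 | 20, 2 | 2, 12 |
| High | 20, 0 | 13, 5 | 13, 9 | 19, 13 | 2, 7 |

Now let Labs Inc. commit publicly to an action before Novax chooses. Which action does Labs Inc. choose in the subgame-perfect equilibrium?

High

Solve by backward induction (Labs Inc. leads).
- Low: BR = R4, leader payoff 16.
- Med: BR = R1, leader payoff 1.
- High: BR = R3, leader payoff 19.
Labs Inc.'s induced payoffs are 16, 1, 19, so Labs Inc. commits to High. Subgame-perfect outcome: (High, R3) with payoffs (19, 13).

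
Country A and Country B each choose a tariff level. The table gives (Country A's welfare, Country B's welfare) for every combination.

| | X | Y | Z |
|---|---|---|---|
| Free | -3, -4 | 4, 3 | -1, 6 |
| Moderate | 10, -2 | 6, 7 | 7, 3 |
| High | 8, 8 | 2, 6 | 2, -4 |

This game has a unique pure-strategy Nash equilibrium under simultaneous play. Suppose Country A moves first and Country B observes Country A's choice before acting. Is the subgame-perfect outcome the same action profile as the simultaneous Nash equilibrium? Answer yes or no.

no

Work backward from Country B's decision.
- Free → Country B plays Z (best of -4, 3, 6); Country A gets -1.
- Moderate → Country B plays Y (best of -2, 7, 3); Country A gets 6.
- High → Country B plays X (best of 8, 6, -4); Country A gets 8.
Country A's induced payoffs are -1, 6, 8, so Country A commits to High. Subgame-perfect outcome: (High, X) with payoffs (8, 8).
Under simultaneous play:
Country A's best replies: X→Moderate; Y→Moderate; Z→Moderate.
Country B's best replies: Free→Z; Moderate→Y; High→X.
The unique mutual best reply is (Moderate, Y), giving (6, 7).
Sequential outcome (High, X) differs from the Nash profile (Moderate, Y).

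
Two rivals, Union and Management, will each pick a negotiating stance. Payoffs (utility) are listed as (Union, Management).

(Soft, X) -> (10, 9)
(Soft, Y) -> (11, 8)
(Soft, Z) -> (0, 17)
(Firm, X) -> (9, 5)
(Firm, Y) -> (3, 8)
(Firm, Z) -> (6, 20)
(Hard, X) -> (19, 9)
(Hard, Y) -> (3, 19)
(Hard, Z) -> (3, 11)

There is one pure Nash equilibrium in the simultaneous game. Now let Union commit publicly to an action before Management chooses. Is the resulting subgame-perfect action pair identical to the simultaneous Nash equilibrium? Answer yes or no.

Solve by backward induction (Union leads).
- Soft: BR = Z, leader payoff 0.
- Firm: BR = Z, leader payoff 6.
- Hard: BR = Y, leader payoff 3.
Among 0, 6, 3, the best is 6 at Firm. Subgame-perfect outcome: (Firm, Z) with payoffs (6, 20).
Now find the simultaneous Nash equilibrium.
Union's best replies: X→Hard; Y→Soft; Z→Firm.
Management's best replies: Soft→Z; Firm→Z; Hard→Y.
The unique mutual best reply is (Firm, Z), giving (6, 20).
Sequential outcome (Firm, Z) coincides with the Nash profile (Firm, Z).

yes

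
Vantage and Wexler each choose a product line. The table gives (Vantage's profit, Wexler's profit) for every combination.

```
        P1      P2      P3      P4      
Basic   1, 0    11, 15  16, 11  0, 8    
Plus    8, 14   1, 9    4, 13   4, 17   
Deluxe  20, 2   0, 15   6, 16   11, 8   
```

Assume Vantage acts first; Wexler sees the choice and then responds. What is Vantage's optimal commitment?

Work backward from Wexler's decision.
- Basic: BR = P2, leader payoff 11.
- Plus: BR = P4, leader payoff 4.
- Deluxe: BR = P3, leader payoff 6.
Maximizing over 11, 4, 6, Vantage chooses Basic. Subgame-perfect outcome: (Basic, P2) with payoffs (11, 15).

Basic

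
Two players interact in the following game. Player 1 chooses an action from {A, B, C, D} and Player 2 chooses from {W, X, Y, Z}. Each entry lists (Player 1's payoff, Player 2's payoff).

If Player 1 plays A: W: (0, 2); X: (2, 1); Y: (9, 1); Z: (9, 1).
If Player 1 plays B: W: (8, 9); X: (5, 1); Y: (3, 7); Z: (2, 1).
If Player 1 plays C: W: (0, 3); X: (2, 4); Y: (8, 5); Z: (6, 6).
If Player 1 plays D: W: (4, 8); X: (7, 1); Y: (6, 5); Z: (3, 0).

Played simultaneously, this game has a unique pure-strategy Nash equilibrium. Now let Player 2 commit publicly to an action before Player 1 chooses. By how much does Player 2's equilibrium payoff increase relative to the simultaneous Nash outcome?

0

Player 1 best-responds to each possible Player 2 move:
- W → Player 1 plays B (best of 0, 8, 0, 4); Player 2 gets 9.
- X → Player 1 plays D (best of 2, 5, 2, 7); Player 2 gets 1.
- Y → Player 1 plays A (best of 9, 3, 8, 6); Player 2 gets 1.
- Z → Player 1 plays A (best of 9, 2, 6, 3); Player 2 gets 1.
Maximizing over 9, 1, 1, 1, Player 2 chooses W. Subgame-perfect outcome: (B, W) with payoffs (8, 9).
Under simultaneous play:
Player 1's best replies: W→B; X→D; Y→A; Z→A.
Player 2's best replies: A→W; B→W; C→Z; D→W.
Only (B, W) has each player best-responding; Nash payoffs (8, 9).
Player 2's commitment gain: 9 − 9 = 0.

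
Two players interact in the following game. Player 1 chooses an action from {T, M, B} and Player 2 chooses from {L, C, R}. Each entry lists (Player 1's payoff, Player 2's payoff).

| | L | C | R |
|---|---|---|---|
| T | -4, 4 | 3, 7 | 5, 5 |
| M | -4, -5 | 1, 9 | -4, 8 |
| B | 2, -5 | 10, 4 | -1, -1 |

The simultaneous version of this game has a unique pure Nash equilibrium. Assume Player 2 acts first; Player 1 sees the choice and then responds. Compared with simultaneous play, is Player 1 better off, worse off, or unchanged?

Work backward from Player 1's decision.
- L: BR = B, leader payoff -5.
- C: BR = B, leader payoff 4.
- R: BR = T, leader payoff 5.
Among -5, 4, 5, the best is 5 at R. Subgame-perfect outcome: (T, R) with payoffs (5, 5).
Now find the simultaneous Nash equilibrium.
Player 1's best replies: L→B; C→B; R→T.
Player 2's best replies: T→C; M→C; B→C.
The unique mutual best reply is (B, C), giving (10, 4).
Player 1 earns 5 sequentially versus 10 at the Nash outcome: worse off.

worse off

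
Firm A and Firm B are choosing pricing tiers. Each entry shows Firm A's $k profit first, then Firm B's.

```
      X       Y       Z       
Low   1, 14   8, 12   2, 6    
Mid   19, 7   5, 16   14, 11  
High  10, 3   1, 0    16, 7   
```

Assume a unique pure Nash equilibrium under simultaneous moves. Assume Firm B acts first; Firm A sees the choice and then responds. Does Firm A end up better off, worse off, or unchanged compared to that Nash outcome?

Firm A best-responds to each possible Firm B move:
- X: Firm A compares 1, 19, 10 and picks Mid; Firm B would get 7.
- Y: Firm A compares 8, 5, 1 and picks Low; Firm B would get 12.
- Z: Firm A compares 2, 14, 16 and picks High; Firm B would get 7.
Firm B's induced payoffs are 7, 12, 7, so Firm B commits to Y. Subgame-perfect outcome: (Low, Y) with payoffs (8, 12).
Now find the simultaneous Nash equilibrium.
Firm A's best replies: X→Mid; Y→Low; Z→High.
Firm B's best replies: Low→X; Mid→Y; High→Z.
The unique mutual best reply is (High, Z), giving (16, 7).
Firm A earns 8 sequentially versus 16 at the Nash outcome: worse off.

worse off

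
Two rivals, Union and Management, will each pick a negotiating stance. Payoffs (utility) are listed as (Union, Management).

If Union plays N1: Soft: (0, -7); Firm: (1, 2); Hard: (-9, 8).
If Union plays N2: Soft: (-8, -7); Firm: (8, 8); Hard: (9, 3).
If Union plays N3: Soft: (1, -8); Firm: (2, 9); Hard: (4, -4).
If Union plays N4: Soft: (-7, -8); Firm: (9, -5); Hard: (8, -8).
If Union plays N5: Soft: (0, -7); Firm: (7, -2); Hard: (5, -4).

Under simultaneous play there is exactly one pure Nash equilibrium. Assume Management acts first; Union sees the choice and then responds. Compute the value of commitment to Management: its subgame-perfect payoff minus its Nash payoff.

Work backward from Union's decision.
- Soft → Union plays N3 (best of 0, -8, 1, -7, 0); Management gets -8.
- Firm → Union plays N4 (best of 1, 8, 2, 9, 7); Management gets -5.
- Hard → Union plays N2 (best of -9, 9, 4, 8, 5); Management gets 3.
Management's induced payoffs are -8, -5, 3, so Management commits to Hard. Subgame-perfect outcome: (N2, Hard) with payoffs (9, 3).
For the simultaneous game, intersect best replies.
Union's best replies: Soft→N3; Firm→N4; Hard→N2.
Management's best replies: N1→Hard; N2→Firm; N3→Firm; N4→Firm; N5→Firm.
The unique mutual best reply is (N4, Firm), giving (9, -5).
Management's commitment gain: 3 − -5 = 8.

8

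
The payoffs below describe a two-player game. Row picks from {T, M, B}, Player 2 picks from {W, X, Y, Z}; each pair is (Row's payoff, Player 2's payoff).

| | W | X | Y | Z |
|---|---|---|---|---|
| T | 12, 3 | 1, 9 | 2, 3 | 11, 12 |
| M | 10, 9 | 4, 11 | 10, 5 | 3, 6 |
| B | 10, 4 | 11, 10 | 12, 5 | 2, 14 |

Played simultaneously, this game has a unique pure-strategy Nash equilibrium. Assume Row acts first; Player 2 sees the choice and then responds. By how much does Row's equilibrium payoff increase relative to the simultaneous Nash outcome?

0

Solve by backward induction (Row leads).
- T → Player 2 plays Z (best of 3, 9, 3, 12); Row gets 11.
- M → Player 2 plays X (best of 9, 11, 5, 6); Row gets 4.
- B → Player 2 plays Z (best of 4, 10, 5, 14); Row gets 2.
Maximizing over 11, 4, 2, Row chooses T. Subgame-perfect outcome: (T, Z) with payoffs (11, 12).
Now find the simultaneous Nash equilibrium.
Row's best replies: W→T; X→B; Y→B; Z→T.
Player 2's best replies: T→Z; M→X; B→Z.
Only (T, Z) has each player best-responding; Nash payoffs (11, 12).
Row's commitment gain: 11 − 11 = 0.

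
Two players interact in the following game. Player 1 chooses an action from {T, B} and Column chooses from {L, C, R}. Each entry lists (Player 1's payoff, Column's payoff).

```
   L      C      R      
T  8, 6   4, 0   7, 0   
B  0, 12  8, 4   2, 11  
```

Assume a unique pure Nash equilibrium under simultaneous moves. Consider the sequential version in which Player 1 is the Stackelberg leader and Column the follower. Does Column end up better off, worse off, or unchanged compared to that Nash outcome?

Column best-responds to each possible Player 1 move:
- T: BR = L, leader payoff 8.
- B: BR = L, leader payoff 0.
Player 1's induced payoffs are 8, 0, so Player 1 commits to T. Subgame-perfect outcome: (T, L) with payoffs (8, 6).
Under simultaneous play:
Player 1's best replies: L→T; C→B; R→T.
Column's best replies: T→L; B→L.
Only (T, L) has each player best-responding; Nash payoffs (8, 6).
Column earns 6 sequentially versus 6 at the Nash outcome: unchanged.

unchanged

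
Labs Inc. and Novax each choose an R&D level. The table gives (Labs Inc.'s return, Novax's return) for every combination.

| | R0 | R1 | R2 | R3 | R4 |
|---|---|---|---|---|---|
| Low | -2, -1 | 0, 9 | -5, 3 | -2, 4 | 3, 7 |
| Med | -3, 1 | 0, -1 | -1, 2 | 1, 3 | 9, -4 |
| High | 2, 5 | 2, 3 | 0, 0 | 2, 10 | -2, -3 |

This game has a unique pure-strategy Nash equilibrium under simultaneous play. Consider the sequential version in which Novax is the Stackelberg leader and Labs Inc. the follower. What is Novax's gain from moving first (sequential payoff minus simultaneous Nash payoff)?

0

Labs Inc. best-responds to each possible Novax move:
- R0: BR = High, leader payoff 5.
- R1: BR = High, leader payoff 3.
- R2: BR = High, leader payoff 0.
- R3: BR = High, leader payoff 10.
- R4: BR = Med, leader payoff -4.
Novax's induced payoffs are 5, 3, 0, 10, -4, so Novax commits to R3. Subgame-perfect outcome: (High, R3) with payoffs (2, 10).
For the simultaneous game, intersect best replies.
Labs Inc.'s best replies: R0→High; R1→High; R2→High; R3→High; R4→Med.
Novax's best replies: Low→R1; Med→R3; High→R3.
The unique mutual best reply is (High, R3), giving (2, 10).
Novax's commitment gain: 10 − 10 = 0.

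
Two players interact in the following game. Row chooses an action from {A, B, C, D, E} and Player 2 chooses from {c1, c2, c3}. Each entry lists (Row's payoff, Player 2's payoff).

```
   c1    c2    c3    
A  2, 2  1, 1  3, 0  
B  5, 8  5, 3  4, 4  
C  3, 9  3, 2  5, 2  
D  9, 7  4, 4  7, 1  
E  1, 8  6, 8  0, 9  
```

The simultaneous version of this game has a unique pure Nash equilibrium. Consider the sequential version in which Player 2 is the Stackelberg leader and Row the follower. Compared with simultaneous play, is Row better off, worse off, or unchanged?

worse off

Work backward from Row's decision.
- c1: Row compares 2, 5, 3, 9, 1 and picks D; Player 2 would get 7.
- c2: Row compares 1, 5, 3, 4, 6 and picks E; Player 2 would get 8.
- c3: Row compares 3, 4, 5, 7, 0 and picks D; Player 2 would get 1.
Player 2's induced payoffs are 7, 8, 1, so Player 2 commits to c2. Subgame-perfect outcome: (E, c2) with payoffs (6, 8).
For the simultaneous game, intersect best replies.
Row's best replies: c1→D; c2→E; c3→D.
Player 2's best replies: A→c1; B→c1; C→c1; D→c1; E→c3.
The unique mutual best reply is (D, c1), giving (9, 7).
Row earns 6 sequentially versus 9 at the Nash outcome: worse off.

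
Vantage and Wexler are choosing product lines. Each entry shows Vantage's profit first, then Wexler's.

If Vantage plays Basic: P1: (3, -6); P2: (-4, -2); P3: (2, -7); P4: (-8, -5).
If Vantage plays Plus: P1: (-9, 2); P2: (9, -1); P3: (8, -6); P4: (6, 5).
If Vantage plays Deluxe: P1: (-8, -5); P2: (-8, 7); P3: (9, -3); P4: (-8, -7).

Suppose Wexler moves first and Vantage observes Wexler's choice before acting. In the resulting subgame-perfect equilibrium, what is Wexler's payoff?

Vantage best-responds to each possible Wexler move:
- P1 → Vantage plays Basic (best of 3, -9, -8); Wexler gets -6.
- P2 → Vantage plays Plus (best of -4, 9, -8); Wexler gets -1.
- P3 → Vantage plays Deluxe (best of 2, 8, 9); Wexler gets -3.
- P4 → Vantage plays Plus (best of -8, 6, -8); Wexler gets 5.
Maximizing over -6, -1, -3, 5, Wexler chooses P4. Subgame-perfect outcome: (Plus, P4) with payoffs (6, 5).

5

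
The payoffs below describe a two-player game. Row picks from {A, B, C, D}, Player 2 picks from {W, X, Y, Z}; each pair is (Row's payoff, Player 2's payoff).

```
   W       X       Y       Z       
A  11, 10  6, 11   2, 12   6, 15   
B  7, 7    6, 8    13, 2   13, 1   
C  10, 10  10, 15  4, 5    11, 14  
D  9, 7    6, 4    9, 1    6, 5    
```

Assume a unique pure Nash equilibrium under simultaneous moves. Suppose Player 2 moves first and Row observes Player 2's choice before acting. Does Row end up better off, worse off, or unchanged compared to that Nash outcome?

Backward induction with Player 2 moving first.
- W → Row plays A (best of 11, 7, 10, 9); Player 2 gets 10.
- X → Row plays C (best of 6, 6, 10, 6); Player 2 gets 15.
- Y → Row plays B (best of 2, 13, 4, 9); Player 2 gets 2.
- Z → Row plays B (best of 6, 13, 11, 6); Player 2 gets 1.
Among 10, 15, 2, 1, the best is 15 at X. Subgame-perfect outcome: (C, X) with payoffs (10, 15).
Now find the simultaneous Nash equilibrium.
Row's best replies: W→A; X→C; Y→B; Z→B.
Player 2's best replies: A→Z; B→X; C→X; D→W.
The unique mutual best reply is (C, X), giving (10, 15).
Row earns 10 sequentially versus 10 at the Nash outcome: unchanged.

unchanged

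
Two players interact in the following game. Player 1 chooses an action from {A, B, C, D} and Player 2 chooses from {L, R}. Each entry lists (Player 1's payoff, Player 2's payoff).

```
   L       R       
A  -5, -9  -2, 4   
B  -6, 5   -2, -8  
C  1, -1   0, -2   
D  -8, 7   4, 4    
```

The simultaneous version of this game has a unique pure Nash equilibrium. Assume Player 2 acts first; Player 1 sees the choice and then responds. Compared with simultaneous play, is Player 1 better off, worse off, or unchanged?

Work backward from Player 1's decision.
- L: Player 1 compares -5, -6, 1, -8 and picks C; Player 2 would get -1.
- R: Player 1 compares -2, -2, 0, 4 and picks D; Player 2 would get 4.
Maximizing over -1, 4, Player 2 chooses R. Subgame-perfect outcome: (D, R) with payoffs (4, 4).
Now find the simultaneous Nash equilibrium.
Player 1's best replies: L→C; R→D.
Player 2's best replies: A→R; B→L; C→L; D→L.
The unique mutual best reply is (C, L), giving (1, -1).
Player 1 earns 4 sequentially versus 1 at the Nash outcome: better off.

better off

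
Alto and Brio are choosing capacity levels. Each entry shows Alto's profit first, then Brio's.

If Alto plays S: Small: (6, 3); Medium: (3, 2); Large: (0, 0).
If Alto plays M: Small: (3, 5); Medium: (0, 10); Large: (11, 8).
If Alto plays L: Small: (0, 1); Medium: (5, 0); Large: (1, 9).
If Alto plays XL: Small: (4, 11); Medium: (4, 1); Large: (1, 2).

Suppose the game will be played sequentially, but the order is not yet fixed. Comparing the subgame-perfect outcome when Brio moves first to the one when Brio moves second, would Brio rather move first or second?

If Alto leads: Brio's best replies are S→Small, M→Medium, L→Large, XL→Small; Alto's induced payoffs 6, 0, 1, 4; outcome (S, Small), payoffs (6, 3).
If Brio leads: Alto's best replies are Small→S, Medium→L, Large→M; Brio's induced payoffs 3, 0, 8; outcome (M, Large), payoffs (11, 8).
Brio gets 8 moving first and 3 moving second, so Brio prefers to move first.

first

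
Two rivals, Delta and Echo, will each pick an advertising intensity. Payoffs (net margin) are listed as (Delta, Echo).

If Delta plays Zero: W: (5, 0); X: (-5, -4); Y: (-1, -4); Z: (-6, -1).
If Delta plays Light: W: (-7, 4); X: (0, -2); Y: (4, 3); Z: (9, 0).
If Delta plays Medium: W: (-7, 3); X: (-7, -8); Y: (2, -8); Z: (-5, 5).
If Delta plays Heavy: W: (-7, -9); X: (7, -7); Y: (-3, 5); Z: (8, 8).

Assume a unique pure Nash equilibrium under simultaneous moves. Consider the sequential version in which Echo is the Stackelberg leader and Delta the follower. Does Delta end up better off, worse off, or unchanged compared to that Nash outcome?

Delta best-responds to each possible Echo move:
- W → Delta plays Zero (best of 5, -7, -7, -7); Echo gets 0.
- X → Delta plays Heavy (best of -5, 0, -7, 7); Echo gets -7.
- Y → Delta plays Light (best of -1, 4, 2, -3); Echo gets 3.
- Z → Delta plays Light (best of -6, 9, -5, 8); Echo gets 0.
Maximizing over 0, -7, 3, 0, Echo chooses Y. Subgame-perfect outcome: (Light, Y) with payoffs (4, 3).
Under simultaneous play:
Delta's best replies: W→Zero; X→Heavy; Y→Light; Z→Light.
Echo's best replies: Zero→W; Light→W; Medium→Z; Heavy→Z.
Only (Zero, W) has each player best-responding; Nash payoffs (5, 0).
Delta earns 4 sequentially versus 5 at the Nash outcome: worse off.

worse off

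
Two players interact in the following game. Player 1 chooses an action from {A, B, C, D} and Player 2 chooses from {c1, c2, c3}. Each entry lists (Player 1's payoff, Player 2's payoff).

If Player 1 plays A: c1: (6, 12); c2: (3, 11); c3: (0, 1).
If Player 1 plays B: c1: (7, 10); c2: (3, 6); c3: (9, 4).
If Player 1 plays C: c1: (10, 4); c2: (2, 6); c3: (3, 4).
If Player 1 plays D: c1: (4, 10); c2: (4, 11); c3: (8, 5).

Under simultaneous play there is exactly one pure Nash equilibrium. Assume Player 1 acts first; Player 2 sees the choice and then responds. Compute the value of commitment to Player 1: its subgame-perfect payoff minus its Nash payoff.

3

Solve by backward induction (Player 1 leads).
- A → Player 2 plays c1 (best of 12, 11, 1); Player 1 gets 6.
- B → Player 2 plays c1 (best of 10, 6, 4); Player 1 gets 7.
- C → Player 2 plays c2 (best of 4, 6, 4); Player 1 gets 2.
- D → Player 2 plays c2 (best of 10, 11, 5); Player 1 gets 4.
Maximizing over 6, 7, 2, 4, Player 1 chooses B. Subgame-perfect outcome: (B, c1) with payoffs (7, 10).
Now find the simultaneous Nash equilibrium.
Player 1's best replies: c1→C; c2→D; c3→B.
Player 2's best replies: A→c1; B→c1; C→c2; D→c2.
Only (D, c2) has each player best-responding; Nash payoffs (4, 11).
Player 1's commitment gain: 7 − 4 = 3.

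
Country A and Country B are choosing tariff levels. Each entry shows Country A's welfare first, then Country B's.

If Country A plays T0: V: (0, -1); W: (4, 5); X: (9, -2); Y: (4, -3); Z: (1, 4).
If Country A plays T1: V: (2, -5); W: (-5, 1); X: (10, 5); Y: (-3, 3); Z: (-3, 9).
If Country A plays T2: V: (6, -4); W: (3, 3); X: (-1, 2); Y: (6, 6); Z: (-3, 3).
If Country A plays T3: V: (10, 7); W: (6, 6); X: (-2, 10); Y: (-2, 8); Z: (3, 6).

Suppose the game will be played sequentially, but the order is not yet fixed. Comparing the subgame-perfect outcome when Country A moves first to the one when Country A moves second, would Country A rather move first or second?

second

If Country A leads: Country B's best replies are T0→W, T1→Z, T2→Y, T3→X; Country A's induced payoffs 4, -3, 6, -2; outcome (T2, Y), payoffs (6, 6).
If Country B leads: Country A's best replies are V→T3, W→T3, X→T1, Y→T2, Z→T3; Country B's induced payoffs 7, 6, 5, 6, 6; outcome (T3, V), payoffs (10, 7).
Country A gets 6 moving first and 10 moving second, so Country A prefers to move second.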